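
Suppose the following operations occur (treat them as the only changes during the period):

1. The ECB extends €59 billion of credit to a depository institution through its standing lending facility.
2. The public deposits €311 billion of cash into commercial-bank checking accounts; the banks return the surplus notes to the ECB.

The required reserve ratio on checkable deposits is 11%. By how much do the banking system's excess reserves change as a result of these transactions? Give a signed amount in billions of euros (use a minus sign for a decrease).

+€335.79 billion

Discount-window loan €59 billion: reserves +€59B, deposits 0.
Currency deposit €311 billion: reserves +€311B, deposits +€311B.
Totals: Δreserves = +€370B, Δdeposits = +€311B.
Δrequired reserves = 11% × +€311B = +€34.21B.
Δexcess reserves = Δreserves − Δrequired = +€370B − (+€34.21B) = +€335.79 billion.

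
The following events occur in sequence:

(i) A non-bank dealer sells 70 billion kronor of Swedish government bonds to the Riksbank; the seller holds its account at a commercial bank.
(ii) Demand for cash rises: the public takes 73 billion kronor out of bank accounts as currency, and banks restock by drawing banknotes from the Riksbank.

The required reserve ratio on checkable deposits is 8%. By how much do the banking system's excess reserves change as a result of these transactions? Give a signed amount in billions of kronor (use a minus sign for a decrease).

Asset purchase (from non-banks) 70 billion kronor: reserves +70B, deposits +70B.
Currency withdrawal 73 billion kronor: reserves −73B, deposits −73B.
Totals: Δreserves = −3B, Δdeposits = −3B.
Δrequired reserves = 8% × −3B = −0.24B.
Δexcess reserves = Δreserves − Δrequired = −3B − (−0.24B) = -2.76 billion.

-2.76 billion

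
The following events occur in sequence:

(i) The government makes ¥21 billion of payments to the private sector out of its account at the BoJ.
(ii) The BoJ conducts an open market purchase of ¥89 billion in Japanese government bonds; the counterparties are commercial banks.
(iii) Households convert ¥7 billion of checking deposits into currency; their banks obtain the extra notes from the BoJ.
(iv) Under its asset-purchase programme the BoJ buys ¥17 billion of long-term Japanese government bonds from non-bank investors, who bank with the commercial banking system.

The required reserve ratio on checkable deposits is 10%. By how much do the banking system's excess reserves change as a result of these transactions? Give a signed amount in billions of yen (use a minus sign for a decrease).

Government spending ¥21 billion: reserves +¥21B, deposits +¥21B.
OMO purchase (from banks) ¥89 billion: reserves +¥89B, deposits 0.
Currency withdrawal ¥7 billion: reserves −¥7B, deposits −¥7B.
Asset purchase (from non-banks) ¥17 billion: reserves +¥17B, deposits +¥17B.
Totals: Δreserves = +¥120B, Δdeposits = +¥31B.
Δrequired reserves = 10% × +¥31B = +¥3.1B.
Δexcess reserves = Δreserves − Δrequired = +¥120B − (+¥3.1B) = +¥116.9 billion.

+¥116.9 billion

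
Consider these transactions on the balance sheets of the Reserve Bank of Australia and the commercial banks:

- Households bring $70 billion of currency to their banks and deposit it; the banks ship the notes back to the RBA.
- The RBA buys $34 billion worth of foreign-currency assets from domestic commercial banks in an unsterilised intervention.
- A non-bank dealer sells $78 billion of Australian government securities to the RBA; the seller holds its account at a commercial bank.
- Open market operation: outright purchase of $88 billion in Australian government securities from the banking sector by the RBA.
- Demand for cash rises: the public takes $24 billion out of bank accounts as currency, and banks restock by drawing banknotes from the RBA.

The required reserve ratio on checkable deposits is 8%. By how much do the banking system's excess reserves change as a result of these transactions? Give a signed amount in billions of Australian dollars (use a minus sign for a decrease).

+$236.08 billion

Currency deposit $70 billion: reserves +$70B, deposits +$70B.
FX purchase $34 billion: reserves +$34B, deposits 0.
Asset purchase (from non-banks) $78 billion: reserves +$78B, deposits +$78B.
OMO purchase (from banks) $88 billion: reserves +$88B, deposits 0.
Currency withdrawal $24 billion: reserves −$24B, deposits −$24B.
Totals: Δreserves = +$246B, Δdeposits = +$124B.
Δrequired reserves = 8% × +$124B = +$9.92B.
Δexcess reserves = Δreserves − Δrequired = +$246B − (+$9.92B) = +$236.08 billion.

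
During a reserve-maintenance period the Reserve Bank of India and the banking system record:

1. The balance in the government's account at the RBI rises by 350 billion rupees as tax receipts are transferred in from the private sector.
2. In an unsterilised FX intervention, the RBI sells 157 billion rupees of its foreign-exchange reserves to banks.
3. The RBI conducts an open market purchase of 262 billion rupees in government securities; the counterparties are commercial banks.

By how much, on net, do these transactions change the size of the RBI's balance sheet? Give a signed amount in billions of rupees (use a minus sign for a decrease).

Government account inflow 350 billion rupees: only the composition of liabilities changes → 0.
FX sale 157 billion rupees: an RBI asset is shed → −157B.
OMO purchase (from banks) 262 billion rupees: an RBI asset is acquired → +262B.
Net: 0 − 157 + 262 = +105 billion.

+105 billion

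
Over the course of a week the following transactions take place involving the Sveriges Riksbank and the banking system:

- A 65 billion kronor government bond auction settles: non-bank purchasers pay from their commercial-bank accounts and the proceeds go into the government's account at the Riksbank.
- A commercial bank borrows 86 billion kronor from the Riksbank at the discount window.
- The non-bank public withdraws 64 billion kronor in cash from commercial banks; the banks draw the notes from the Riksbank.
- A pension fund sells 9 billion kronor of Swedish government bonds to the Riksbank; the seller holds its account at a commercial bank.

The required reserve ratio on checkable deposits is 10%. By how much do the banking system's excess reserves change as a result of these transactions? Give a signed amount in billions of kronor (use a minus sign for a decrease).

-22 billion

Government account inflow 65 billion kronor: reserves −65B, deposits −65B.
Discount-window loan 86 billion kronor: reserves +86B, deposits 0.
Currency withdrawal 64 billion kronor: reserves −64B, deposits −64B.
Asset purchase (from non-banks) 9 billion kronor: reserves +9B, deposits +9B.
Totals: Δreserves = −34B, Δdeposits = −120B.
Δrequired reserves = 10% × −120B = −12B.
Δexcess reserves = Δreserves − Δrequired = −34B − (−12B) = -22 billion.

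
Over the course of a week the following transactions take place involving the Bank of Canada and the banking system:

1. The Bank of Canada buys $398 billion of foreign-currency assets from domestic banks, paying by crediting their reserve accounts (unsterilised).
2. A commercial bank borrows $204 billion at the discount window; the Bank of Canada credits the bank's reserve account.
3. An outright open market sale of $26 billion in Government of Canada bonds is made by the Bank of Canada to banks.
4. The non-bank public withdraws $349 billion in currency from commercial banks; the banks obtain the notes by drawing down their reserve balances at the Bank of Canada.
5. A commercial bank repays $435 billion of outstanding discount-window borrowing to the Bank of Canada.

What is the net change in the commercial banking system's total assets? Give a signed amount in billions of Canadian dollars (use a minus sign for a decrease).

-$580 billion

Bank of Canada balance sheet:
  Assets:      Securities −$26B, Loans to banks −$231B, Foreign assets +$398B
  Liabilities: Bank reserves −$208B, Currency in circulation +$349B
Commercial banking system:
  Assets:      Reserves at CB −$208B, Securities +$26B, Foreign assets −$398B
  Liabilities: Checkable deposits −$349B, Borrowings from CB −$231B
Change in total bank assets = -$580 billion.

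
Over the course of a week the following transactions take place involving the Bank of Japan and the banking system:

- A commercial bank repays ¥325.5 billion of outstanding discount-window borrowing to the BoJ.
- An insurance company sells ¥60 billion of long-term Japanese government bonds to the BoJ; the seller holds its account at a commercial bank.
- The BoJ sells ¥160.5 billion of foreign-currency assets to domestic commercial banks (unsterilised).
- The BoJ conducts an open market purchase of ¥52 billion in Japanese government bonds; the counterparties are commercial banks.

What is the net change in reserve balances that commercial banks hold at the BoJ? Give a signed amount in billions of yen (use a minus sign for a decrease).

-¥374 billion

Discount-window repayment ¥325.5 billion: repayment is debited from reserves → −¥325.5B.
Asset purchase (from non-banks) ¥60 billion: the BoJ pays by crediting reserve accounts → +¥60B.
FX sale ¥160.5 billion: the buying banks pay out of their reserve balances → −¥160.5B.
OMO purchase (from banks) ¥52 billion: the BoJ pays by crediting reserve accounts → +¥52B.
Net: −325.5 + 60 − 160.5 + 52 = -¥374 billion.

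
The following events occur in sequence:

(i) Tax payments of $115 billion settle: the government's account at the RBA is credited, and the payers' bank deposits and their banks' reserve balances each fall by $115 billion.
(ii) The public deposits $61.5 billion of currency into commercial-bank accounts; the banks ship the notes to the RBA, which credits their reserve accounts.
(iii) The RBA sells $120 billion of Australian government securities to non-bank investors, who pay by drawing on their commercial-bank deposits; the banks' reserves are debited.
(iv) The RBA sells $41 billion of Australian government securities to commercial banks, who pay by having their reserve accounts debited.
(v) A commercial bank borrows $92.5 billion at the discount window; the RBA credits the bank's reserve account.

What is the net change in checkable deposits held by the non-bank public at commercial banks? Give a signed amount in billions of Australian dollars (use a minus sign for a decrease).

RBA balance sheet:
  Assets:      Securities −$161B, Loans to banks +$92.5B
  Liabilities: Bank reserves −$122B, Currency in circulation −$61.5B, Government deposits +$115B
Commercial banking system:
  Assets:      Reserves at CB −$122B, Securities +$41B
  Liabilities: Checkable deposits −$173.5B, Borrowings from CB +$92.5B
So the change in checkable deposits held by the non-bank public at commercial banks is -$173.5 billion.

-$173.5 billion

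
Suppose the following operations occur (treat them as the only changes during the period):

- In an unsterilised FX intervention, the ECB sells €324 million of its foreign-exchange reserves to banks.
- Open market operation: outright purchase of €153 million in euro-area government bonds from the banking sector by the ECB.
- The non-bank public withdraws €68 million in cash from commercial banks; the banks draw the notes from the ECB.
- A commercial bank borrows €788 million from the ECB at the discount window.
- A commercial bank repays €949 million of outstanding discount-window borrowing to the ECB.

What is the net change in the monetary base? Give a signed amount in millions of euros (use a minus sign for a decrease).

FX sale €324 million: ECB balance sheet contracts → −€324M.
OMO purchase (from banks) €153 million: ECB balance sheet expands → +€153M.
Currency withdrawal €68 million: just a shift between currency and reserves — both are base money → 0.
Discount-window loan €788 million: ECB balance sheet expands → +€788M.
Discount-window repayment €949 million: ECB balance sheet contracts → −€949M.
Net: −324 + 153 + 0 + 788 − 949 = -€332 million.

-€332 million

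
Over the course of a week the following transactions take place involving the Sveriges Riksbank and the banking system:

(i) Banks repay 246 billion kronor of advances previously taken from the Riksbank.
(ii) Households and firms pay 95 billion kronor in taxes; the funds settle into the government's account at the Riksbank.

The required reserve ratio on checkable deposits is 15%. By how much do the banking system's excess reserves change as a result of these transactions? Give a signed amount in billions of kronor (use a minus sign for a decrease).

-326.75 billion

Discount-window repayment 246 billion kronor: reserves −246B, deposits 0.
Government account inflow 95 billion kronor: reserves −95B, deposits −95B.
Totals: Δreserves = −341B, Δdeposits = −95B.
Δrequired reserves = 15% × −95B = −14.25B.
Δexcess reserves = Δreserves − Δrequired = −341B − (−14.25B) = -326.75 billion.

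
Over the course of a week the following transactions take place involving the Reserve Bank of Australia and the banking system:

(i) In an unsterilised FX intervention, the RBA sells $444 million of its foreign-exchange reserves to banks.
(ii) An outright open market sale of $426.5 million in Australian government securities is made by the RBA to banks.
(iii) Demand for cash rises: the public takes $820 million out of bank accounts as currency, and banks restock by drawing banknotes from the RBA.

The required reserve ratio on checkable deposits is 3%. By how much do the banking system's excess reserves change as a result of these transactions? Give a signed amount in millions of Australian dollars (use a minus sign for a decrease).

FX sale $444 million: reserves −$444M, deposits 0.
OMO sale (to banks) $426.5 million: reserves −$426.5M, deposits 0.
Currency withdrawal $820 million: reserves −$820M, deposits −$820M.
Totals: Δreserves = −$1690.5M, Δdeposits = −$820M.
Δrequired reserves = 3% × −$820M = −$24.6M.
Δexcess reserves = Δreserves − Δrequired = −$1690.5M − (−$24.6M) = -$1665.9 million.

-$1665.9 million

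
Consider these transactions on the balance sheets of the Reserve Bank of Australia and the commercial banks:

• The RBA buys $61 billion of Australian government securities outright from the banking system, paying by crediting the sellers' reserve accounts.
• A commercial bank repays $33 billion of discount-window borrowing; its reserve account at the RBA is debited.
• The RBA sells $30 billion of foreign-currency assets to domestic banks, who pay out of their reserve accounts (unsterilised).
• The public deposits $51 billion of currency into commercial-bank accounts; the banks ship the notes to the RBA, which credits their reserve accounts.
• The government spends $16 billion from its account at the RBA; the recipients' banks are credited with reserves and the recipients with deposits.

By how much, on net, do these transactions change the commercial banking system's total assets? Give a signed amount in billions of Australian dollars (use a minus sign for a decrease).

OMO purchase (from banks) $61 billion: just an asset swap on bank balance sheets → 0.
Discount-window repayment $33 billion: bank balance sheets shrink → −$33B.
FX sale $30 billion: just an asset swap on bank balance sheets → 0.
Currency deposit $51 billion: bank balance sheets expand → +$51B.
Government spending $16 billion: bank balance sheets expand → +$16B.
Net: 0 − 33 + 0 + 51 + 16 = +$34 billion.

+$34 billion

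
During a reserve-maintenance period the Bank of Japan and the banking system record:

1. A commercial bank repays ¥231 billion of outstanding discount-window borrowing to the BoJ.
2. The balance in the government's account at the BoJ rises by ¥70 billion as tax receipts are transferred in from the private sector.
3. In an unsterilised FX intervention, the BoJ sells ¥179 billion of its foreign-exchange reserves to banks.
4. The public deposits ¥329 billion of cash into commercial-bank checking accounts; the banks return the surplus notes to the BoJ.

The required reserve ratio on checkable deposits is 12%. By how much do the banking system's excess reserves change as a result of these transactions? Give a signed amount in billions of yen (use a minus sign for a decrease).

Discount-window repayment ¥231 billion: reserves −¥231B, deposits 0.
Government account inflow ¥70 billion: reserves −¥70B, deposits −¥70B.
FX sale ¥179 billion: reserves −¥179B, deposits 0.
Currency deposit ¥329 billion: reserves +¥329B, deposits +¥329B.
Totals: Δreserves = −¥151B, Δdeposits = +¥259B.
Δrequired reserves = 12% × +¥259B = +¥31.08B.
Δexcess reserves = Δreserves − Δrequired = −¥151B − (+¥31.08B) = -¥182.08 billion.

-¥182.08 billion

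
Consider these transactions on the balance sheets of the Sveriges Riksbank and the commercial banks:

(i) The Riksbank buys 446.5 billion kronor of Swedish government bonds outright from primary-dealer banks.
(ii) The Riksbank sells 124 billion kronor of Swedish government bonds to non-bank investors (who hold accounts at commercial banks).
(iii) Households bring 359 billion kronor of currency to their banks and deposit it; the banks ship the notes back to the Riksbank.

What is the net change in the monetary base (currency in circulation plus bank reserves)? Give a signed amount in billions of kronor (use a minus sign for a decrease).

Riksbank balance sheet:
  Assets:      Securities +322.5B
  Liabilities: Bank reserves +681.5B, Currency in circulation −359B
Commercial banking system:
  Assets:      Reserves at CB +681.5B, Securities −446.5B
  Liabilities: Checkable deposits +235B
Monetary base = currency + reserves: −359B + (+681.5B) = +322.5 billion.

+322.5 billion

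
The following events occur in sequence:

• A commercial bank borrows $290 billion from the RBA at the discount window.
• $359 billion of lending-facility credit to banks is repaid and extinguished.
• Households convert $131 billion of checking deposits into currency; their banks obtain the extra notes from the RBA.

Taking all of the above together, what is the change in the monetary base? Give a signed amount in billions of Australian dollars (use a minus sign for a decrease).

Discount-window loan $290 billion: RBA balance sheet expands → +$290B.
Discount-window repayment $359 billion: RBA balance sheet contracts → −$359B.
Currency withdrawal $131 billion: just a shift between currency and reserves — both are base money → 0.
Net: 290 − 359 + 0 = -$69 billion.

-$69 billion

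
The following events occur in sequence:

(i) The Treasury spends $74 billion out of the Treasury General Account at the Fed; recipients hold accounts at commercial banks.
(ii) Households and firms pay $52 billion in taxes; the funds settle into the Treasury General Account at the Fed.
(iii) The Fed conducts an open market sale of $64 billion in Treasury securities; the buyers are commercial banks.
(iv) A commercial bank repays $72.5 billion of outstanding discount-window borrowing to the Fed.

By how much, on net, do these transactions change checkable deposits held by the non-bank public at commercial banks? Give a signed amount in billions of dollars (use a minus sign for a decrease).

Government spending $74 billion: non-bank counterparties' bank balances rise → +$74B.
Government account inflow $52 billion: non-bank counterparties' bank balances fall → −$52B.
OMO sale (to banks) $64 billion: the counterparty is a bank, so public deposits are unchanged → 0.
Discount-window repayment $72.5 billion: the counterparty is a bank, so public deposits are unchanged → 0.
Net: 74 − 52 + 0 + 0 = +$22 billion.

+$22 billion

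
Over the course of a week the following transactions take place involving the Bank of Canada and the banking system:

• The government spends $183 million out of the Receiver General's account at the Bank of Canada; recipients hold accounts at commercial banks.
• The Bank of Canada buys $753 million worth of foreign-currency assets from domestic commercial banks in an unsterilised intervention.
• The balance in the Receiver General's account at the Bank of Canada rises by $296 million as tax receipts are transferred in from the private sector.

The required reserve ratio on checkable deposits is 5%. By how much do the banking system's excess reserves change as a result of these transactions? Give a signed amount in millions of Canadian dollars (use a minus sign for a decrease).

Government spending $183 million: reserves +$183M, deposits +$183M.
FX purchase $753 million: reserves +$753M, deposits 0.
Government account inflow $296 million: reserves −$296M, deposits −$296M.
Totals: Δreserves = +$640M, Δdeposits = −$113M.
Δrequired reserves = 5% × −$113M = −$5.65M.
Δexcess reserves = Δreserves − Δrequired = +$640M − (−$5.65M) = +$645.65 million.

+$645.65 million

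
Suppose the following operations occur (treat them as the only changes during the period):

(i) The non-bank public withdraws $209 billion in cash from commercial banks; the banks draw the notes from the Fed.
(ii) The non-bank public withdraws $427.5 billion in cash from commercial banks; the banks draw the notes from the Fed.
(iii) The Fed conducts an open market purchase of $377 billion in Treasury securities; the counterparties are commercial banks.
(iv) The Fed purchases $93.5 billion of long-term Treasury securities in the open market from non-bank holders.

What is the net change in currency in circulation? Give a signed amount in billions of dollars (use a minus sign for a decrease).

Currency withdrawal $209 billion: notes leave the central bank → +$209B.
Currency withdrawal $427.5 billion: notes leave the central bank → +$427.5B.
OMO purchase (from banks) $377 billion: no currency enters or leaves circulation → 0.
Asset purchase (from non-banks) $93.5 billion: no currency enters or leaves circulation → 0.
Net: 209 + 427.5 + 0 + 0 = +$636.5 billion.

+$636.5 billion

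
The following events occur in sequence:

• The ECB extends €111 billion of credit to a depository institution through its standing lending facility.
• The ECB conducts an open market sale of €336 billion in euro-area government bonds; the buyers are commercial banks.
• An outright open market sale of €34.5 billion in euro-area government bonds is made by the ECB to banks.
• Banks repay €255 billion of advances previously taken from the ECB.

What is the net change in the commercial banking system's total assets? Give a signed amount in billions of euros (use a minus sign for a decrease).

-€144 billion

Discount-window loan €111 billion: bank balance sheets expand → +€111B.
OMO sale (to banks) €336 billion: just an asset swap on bank balance sheets → 0.
OMO sale (to banks) €34.5 billion: just an asset swap on bank balance sheets → 0.
Discount-window repayment €255 billion: bank balance sheets shrink → −€255B.
Net: 111 + 0 + 0 − 255 = -€144 billion.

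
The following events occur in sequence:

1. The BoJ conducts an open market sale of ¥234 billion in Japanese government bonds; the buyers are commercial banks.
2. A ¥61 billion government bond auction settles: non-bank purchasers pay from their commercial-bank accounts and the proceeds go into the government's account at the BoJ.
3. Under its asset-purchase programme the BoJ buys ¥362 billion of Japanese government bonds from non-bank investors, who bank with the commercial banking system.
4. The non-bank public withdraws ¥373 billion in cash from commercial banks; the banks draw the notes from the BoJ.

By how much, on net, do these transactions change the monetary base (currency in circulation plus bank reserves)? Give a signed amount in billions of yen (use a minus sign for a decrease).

+¥67 billion

BoJ balance sheet:
  Assets:      Securities +¥128B
  Liabilities: Bank reserves −¥306B, Currency in circulation +¥373B, Government deposits +¥61B
Commercial banking system:
  Assets:      Reserves at CB −¥306B, Securities +¥234B
  Liabilities: Checkable deposits −¥72B
Monetary base = currency + reserves: +¥373B + (−¥306B) = +¥67 billion.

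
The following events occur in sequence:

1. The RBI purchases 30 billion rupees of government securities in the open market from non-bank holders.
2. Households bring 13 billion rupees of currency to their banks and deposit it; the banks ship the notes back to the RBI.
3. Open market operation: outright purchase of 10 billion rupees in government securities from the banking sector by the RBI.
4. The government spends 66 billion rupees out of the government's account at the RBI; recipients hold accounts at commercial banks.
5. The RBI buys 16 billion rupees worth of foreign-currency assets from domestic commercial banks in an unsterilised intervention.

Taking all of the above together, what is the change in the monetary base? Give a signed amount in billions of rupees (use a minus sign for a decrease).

Asset purchase (from non-banks) 30 billion rupees: RBI balance sheet expands → +30B.
Currency deposit 13 billion rupees: just a shift between currency and reserves — both are base money → 0.
OMO purchase (from banks) 10 billion rupees: RBI balance sheet expands → +10B.
Government spending 66 billion rupees: a non-base liability converts back to reserves → +66B.
FX purchase 16 billion rupees: RBI balance sheet expands → +16B.
Net: 30 + 0 + 10 + 66 + 16 = +122 billion.

+122 billion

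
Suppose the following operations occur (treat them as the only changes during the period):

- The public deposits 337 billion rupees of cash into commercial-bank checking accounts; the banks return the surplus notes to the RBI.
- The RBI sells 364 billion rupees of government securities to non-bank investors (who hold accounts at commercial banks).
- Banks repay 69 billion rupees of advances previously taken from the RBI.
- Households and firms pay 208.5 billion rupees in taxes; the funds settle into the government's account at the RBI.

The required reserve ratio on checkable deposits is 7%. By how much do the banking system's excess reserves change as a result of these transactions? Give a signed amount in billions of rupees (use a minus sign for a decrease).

-288.015 billion

Currency deposit 337 billion rupees: reserves +337B, deposits +337B.
Asset sale (to non-banks) 364 billion rupees: reserves −364B, deposits −364B.
Discount-window repayment 69 billion rupees: reserves −69B, deposits 0.
Government account inflow 208.5 billion rupees: reserves −208.5B, deposits −208.5B.
Totals: Δreserves = −304.5B, Δdeposits = −235.5B.
Δrequired reserves = 7% × −235.5B = −16.485B.
Δexcess reserves = Δreserves − Δrequired = −304.5B − (−16.485B) = -288.015 billion.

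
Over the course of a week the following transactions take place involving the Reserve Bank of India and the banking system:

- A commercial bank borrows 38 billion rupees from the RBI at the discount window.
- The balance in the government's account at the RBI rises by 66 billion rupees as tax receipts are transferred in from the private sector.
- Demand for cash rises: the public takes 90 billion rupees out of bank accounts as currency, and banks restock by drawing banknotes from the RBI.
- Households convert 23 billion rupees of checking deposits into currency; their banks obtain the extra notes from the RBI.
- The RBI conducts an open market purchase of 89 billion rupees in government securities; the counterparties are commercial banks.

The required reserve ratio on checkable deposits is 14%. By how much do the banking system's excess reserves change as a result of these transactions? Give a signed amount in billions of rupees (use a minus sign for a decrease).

-26.94 billion

Discount-window loan 38 billion rupees: reserves +38B, deposits 0.
Government account inflow 66 billion rupees: reserves −66B, deposits −66B.
Currency withdrawal 90 billion rupees: reserves −90B, deposits −90B.
Currency withdrawal 23 billion rupees: reserves −23B, deposits −23B.
OMO purchase (from banks) 89 billion rupees: reserves +89B, deposits 0.
Totals: Δreserves = −52B, Δdeposits = −179B.
Δrequired reserves = 14% × −179B = −25.06B.
Δexcess reserves = Δreserves − Δrequired = −52B − (−25.06B) = -26.94 billion.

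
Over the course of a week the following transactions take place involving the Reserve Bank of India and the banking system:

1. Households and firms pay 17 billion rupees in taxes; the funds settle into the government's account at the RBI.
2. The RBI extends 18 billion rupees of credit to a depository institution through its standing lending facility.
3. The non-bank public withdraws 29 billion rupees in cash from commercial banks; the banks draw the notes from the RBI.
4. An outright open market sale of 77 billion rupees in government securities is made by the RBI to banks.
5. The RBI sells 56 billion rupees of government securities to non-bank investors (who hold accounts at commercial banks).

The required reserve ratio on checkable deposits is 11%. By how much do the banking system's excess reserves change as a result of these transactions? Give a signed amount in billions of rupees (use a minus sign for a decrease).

Government account inflow 17 billion rupees: reserves −17B, deposits −17B.
Discount-window loan 18 billion rupees: reserves +18B, deposits 0.
Currency withdrawal 29 billion rupees: reserves −29B, deposits −29B.
OMO sale (to banks) 77 billion rupees: reserves −77B, deposits 0.
Asset sale (to non-banks) 56 billion rupees: reserves −56B, deposits −56B.
Totals: Δreserves = −161B, Δdeposits = −102B.
Δrequired reserves = 11% × −102B = −11.22B.
Δexcess reserves = Δreserves − Δrequired = −161B − (−11.22B) = -149.78 billion.

-149.78 billion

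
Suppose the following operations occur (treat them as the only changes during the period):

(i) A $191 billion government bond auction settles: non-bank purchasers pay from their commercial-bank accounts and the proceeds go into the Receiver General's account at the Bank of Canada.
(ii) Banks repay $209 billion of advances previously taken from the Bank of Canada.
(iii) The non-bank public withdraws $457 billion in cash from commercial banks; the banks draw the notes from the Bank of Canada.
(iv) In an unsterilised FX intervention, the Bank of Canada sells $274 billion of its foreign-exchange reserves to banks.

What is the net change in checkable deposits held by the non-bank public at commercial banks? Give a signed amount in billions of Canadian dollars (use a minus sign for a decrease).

-$648 billion

Government account inflow $191 billion: non-bank counterparties' bank balances fall → −$191B.
Discount-window repayment $209 billion: the counterparty is a bank, so public deposits are unchanged → 0.
Currency withdrawal $457 billion: non-bank counterparties' bank balances fall → −$457B.
FX sale $274 billion: the counterparty is a bank, so public deposits are unchanged → 0.
Net: −191 + 0 − 457 + 0 = -$648 billion.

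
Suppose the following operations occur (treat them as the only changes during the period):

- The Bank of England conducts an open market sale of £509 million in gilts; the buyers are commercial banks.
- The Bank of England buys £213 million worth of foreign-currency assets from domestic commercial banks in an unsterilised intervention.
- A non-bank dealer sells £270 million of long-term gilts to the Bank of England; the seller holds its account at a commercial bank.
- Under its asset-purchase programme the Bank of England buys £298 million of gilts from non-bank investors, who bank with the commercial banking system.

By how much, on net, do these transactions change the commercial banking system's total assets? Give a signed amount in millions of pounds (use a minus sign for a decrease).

OMO sale (to banks) £509 million: just an asset swap on bank balance sheets → 0.
FX purchase £213 million: just an asset swap on bank balance sheets → 0.
Asset purchase (from non-banks) £270 million: bank balance sheets expand → +£270M.
Asset purchase (from non-banks) £298 million: bank balance sheets expand → +£298M.
Net: 0 + 0 + 270 + 298 = +£568 million.

+£568 million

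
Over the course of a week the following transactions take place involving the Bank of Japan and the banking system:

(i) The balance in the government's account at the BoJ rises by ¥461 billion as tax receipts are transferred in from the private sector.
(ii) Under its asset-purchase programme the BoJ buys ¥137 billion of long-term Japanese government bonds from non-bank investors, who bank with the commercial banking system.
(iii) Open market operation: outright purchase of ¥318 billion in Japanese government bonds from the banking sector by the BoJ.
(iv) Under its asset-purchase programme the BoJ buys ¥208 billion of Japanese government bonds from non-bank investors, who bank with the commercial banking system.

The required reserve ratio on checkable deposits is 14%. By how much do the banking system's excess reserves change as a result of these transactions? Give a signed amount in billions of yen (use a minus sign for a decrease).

+¥218.24 billion

Government account inflow ¥461 billion: reserves −¥461B, deposits −¥461B.
Asset purchase (from non-banks) ¥137 billion: reserves +¥137B, deposits +¥137B.
OMO purchase (from banks) ¥318 billion: reserves +¥318B, deposits 0.
Asset purchase (from non-banks) ¥208 billion: reserves +¥208B, deposits +¥208B.
Totals: Δreserves = +¥202B, Δdeposits = −¥116B.
Δrequired reserves = 14% × −¥116B = −¥16.24B.
Δexcess reserves = Δreserves − Δrequired = +¥202B − (−¥16.24B) = +¥218.24 billion.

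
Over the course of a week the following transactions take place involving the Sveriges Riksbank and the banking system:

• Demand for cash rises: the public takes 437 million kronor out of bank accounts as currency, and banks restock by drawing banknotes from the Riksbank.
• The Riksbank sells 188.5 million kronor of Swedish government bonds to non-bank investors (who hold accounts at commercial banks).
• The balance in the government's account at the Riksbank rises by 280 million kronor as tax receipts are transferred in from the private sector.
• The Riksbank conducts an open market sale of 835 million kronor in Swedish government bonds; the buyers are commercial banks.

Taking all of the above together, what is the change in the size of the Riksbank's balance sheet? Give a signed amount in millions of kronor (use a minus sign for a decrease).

Riksbank balance sheet:
  Assets:      Securities −1023.5M
  Liabilities: Bank reserves −1740.5M, Currency in circulation +437M, Government deposits +280M
Change in total Riksbank assets = -1023.5 million.

-1023.5 million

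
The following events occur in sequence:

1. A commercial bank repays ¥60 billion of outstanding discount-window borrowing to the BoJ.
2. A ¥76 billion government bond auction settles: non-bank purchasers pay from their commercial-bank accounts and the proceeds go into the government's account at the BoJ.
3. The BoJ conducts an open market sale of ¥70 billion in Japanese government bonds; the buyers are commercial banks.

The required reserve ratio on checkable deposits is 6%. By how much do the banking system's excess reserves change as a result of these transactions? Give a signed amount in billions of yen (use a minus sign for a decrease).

Discount-window repayment ¥60 billion: reserves −¥60B, deposits 0.
Government account inflow ¥76 billion: reserves −¥76B, deposits −¥76B.
OMO sale (to banks) ¥70 billion: reserves −¥70B, deposits 0.
Totals: Δreserves = −¥206B, Δdeposits = −¥76B.
Δrequired reserves = 6% × −¥76B = −¥4.56B.
Δexcess reserves = Δreserves − Δrequired = −¥206B − (−¥4.56B) = -¥201.44 billion.

-¥201.44 billion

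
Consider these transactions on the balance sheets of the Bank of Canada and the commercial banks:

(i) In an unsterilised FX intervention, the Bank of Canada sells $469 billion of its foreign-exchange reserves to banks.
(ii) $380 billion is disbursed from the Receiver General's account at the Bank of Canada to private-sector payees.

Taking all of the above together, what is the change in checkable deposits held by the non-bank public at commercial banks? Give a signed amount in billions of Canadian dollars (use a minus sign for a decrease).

+$380 billion

FX sale $469 billion: the counterparty is a bank, so public deposits are unchanged → 0.
Government spending $380 billion: non-bank counterparties' bank balances rise → +$380B.
Net: 0 + 380 = +$380 billion.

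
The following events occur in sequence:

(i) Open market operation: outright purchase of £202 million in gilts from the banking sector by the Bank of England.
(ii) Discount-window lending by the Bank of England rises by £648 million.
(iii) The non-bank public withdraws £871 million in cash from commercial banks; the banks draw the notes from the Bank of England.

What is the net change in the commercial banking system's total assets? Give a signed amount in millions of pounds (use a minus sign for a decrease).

-£223 million

Bank of England balance sheet:
  Assets:      Securities +£202M, Loans to banks +£648M
  Liabilities: Bank reserves −£21M, Currency in circulation +£871M
Commercial banking system:
  Assets:      Reserves at CB −£21M, Securities −£202M
  Liabilities: Checkable deposits −£871M, Borrowings from CB +£648M
Change in total bank assets = -£223 million.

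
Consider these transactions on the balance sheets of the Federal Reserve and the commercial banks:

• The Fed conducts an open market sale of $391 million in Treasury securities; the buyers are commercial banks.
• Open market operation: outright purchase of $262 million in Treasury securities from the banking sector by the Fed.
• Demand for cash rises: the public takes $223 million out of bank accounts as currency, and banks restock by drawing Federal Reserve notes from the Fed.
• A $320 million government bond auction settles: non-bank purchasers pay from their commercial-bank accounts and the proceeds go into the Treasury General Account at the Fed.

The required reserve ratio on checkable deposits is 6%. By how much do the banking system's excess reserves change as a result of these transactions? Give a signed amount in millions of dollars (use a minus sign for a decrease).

-$639.42 million

OMO sale (to banks) $391 million: reserves −$391M, deposits 0.
OMO purchase (from banks) $262 million: reserves +$262M, deposits 0.
Currency withdrawal $223 million: reserves −$223M, deposits −$223M.
Government account inflow $320 million: reserves −$320M, deposits −$320M.
Totals: Δreserves = −$672M, Δdeposits = −$543M.
Δrequired reserves = 6% × −$543M = −$32.58M.
Δexcess reserves = Δreserves − Δrequired = −$672M − (−$32.58M) = -$639.42 million.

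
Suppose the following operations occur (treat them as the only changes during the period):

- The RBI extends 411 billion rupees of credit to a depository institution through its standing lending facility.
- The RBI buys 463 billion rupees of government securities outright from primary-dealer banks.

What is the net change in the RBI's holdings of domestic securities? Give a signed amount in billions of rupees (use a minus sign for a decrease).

+463 billion

RBI balance sheet:
  Assets:      Securities +463B, Loans to banks +411B
  Liabilities: Bank reserves +874B
Commercial banking system:
  Assets:      Reserves at CB +874B, Securities −463B
  Liabilities: Borrowings from CB +411B
So the change in the RBI's holdings of domestic securities is +463 billion.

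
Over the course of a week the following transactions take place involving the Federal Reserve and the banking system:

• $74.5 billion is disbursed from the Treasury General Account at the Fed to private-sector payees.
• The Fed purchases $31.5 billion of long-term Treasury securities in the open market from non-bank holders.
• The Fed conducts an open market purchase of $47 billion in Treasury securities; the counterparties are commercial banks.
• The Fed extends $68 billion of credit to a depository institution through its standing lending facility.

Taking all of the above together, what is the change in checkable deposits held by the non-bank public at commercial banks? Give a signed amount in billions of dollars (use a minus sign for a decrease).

+$106 billion

Government spending $74.5 billion: non-bank counterparties' bank balances rise → +$74.5B.
Asset purchase (from non-banks) $31.5 billion: non-bank counterparties' bank balances rise → +$31.5B.
OMO purchase (from banks) $47 billion: the counterparty is a bank, so public deposits are unchanged → 0.
Discount-window loan $68 billion: the counterparty is a bank, so public deposits are unchanged → 0.
Net: 74.5 + 31.5 + 0 + 0 = +$106 billion.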